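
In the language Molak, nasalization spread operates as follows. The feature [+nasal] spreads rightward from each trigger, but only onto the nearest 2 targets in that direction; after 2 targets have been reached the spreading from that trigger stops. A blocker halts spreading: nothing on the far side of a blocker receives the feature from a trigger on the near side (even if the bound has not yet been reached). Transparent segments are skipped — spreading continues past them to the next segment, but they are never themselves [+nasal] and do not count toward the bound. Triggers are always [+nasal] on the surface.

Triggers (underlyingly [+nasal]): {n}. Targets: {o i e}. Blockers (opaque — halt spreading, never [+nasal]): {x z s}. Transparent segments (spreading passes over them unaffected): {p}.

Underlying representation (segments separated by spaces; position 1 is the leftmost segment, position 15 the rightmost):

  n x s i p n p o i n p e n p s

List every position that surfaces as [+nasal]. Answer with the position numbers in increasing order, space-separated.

From /n/ at 1 rightward: 2 /x/ blocks.
From /n/ at 6 rightward: 7 /p/ transparent; 8 /o/ → [+nasal]; 9 /i/ → [+nasal]; bound reached.
From /n/ at 10 rightward: 11 /p/ transparent; 12 /e/ → [+nasal]; 13 /n/ is itself a trigger — this domain ends here.
From /n/ at 13 rightward: 14 /p/ transparent; 15 /s/ blocks.
Target with no active source: position 4 stays [-nasal].

1 6 8 9 10 12 13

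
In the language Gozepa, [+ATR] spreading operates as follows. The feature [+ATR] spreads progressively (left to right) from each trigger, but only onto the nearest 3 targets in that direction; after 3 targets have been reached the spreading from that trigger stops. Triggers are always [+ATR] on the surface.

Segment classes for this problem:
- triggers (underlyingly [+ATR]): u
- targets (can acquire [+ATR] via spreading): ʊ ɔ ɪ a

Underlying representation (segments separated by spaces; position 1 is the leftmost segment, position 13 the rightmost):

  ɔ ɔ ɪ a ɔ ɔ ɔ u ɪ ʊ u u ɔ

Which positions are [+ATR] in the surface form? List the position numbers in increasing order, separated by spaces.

8 9 10 11 12 13

From /u/ at 8 rightward: 9 /ɪ/ → [+ATR]; 10 /ʊ/ → [+ATR]; 11 /u/ is itself a trigger — this domain ends here.
From /u/ at 11 rightward: 12 /u/ is itself a trigger — this domain ends here.
From /u/ at 12 rightward: 13 /ɔ/ → [+ATR]; word edge.
Targets with no active source: positions 1 2 3 4 5 6 7 stay [-ATR].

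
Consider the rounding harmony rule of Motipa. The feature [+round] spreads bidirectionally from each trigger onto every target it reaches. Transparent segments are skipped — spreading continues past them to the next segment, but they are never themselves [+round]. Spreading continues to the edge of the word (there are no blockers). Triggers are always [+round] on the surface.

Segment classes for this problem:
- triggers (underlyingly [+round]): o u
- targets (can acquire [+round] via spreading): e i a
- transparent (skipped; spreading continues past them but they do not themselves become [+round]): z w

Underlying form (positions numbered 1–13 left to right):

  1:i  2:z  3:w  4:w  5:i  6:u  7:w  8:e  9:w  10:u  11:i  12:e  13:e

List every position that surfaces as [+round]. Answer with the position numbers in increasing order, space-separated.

1 5 6 8 10 11 12 13

From /u/ at 6 rightward: 7 /w/ transparent; 8 /e/ → [+round]; 9 /w/ transparent; 10 /u/ is itself a trigger — this domain ends here.
From /u/ at 6 leftward: 5 /i/ → [+round]; 4 /w/ transparent; 3 /w/ transparent; 2 /z/ transparent; 1 /i/ → [+round]; word edge.
From /u/ at 10 rightward: 11 /i/ → [+round]; 12 /e/ → [+round]; 13 /e/ → [+round]; word edge.
From /u/ at 10 leftward: 9 /w/ transparent; 8 /e/ → [+round]; 7 /w/ transparent; 6 /u/ is itself a trigger — this domain ends here.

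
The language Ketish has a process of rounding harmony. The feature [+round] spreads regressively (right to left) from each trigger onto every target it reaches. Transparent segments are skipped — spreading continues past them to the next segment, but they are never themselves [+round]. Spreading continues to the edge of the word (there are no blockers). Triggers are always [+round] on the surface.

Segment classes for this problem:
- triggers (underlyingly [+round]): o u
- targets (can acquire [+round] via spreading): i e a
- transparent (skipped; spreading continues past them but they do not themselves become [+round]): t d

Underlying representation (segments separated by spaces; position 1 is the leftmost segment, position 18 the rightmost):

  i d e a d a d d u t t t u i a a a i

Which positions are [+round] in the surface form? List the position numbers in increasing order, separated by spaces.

1 3 4 6 9 13

From /u/ at 9 leftward: 8 /d/ transparent; 7 /d/ transparent; 6 /a/ → [+round]; 5 /d/ transparent; 4 /a/ → [+round]; 3 /e/ → [+round]; 2 /d/ transparent; 1 /i/ → [+round]; word edge.
From /u/ at 13 leftward: 12 /t/ transparent; 11 /t/ transparent; 10 /t/ transparent; 9 /u/ is itself a trigger — this domain ends here.
Targets with no active source: positions 14 15 16 17 18 stay [-round].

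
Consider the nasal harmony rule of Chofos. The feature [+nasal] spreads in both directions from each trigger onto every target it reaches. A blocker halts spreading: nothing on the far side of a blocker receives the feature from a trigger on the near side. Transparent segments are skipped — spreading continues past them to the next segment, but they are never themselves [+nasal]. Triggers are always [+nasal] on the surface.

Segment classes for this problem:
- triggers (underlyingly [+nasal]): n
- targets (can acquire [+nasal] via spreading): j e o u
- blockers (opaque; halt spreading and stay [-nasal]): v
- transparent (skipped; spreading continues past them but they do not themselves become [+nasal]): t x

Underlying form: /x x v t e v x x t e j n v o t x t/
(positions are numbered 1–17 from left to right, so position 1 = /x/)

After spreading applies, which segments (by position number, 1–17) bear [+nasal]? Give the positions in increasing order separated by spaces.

From /n/ at 12 rightward: 13 /v/ blocks.
From /n/ at 12 leftward: 11 /j/ → [+nasal]; 10 /e/ → [+nasal]; 9 /t/ transparent; 8 /x/ transparent; 7 /x/ transparent; 6 /v/ blocks.
Targets with no active source: positions 5 14 stay [-nasal].

10 11 12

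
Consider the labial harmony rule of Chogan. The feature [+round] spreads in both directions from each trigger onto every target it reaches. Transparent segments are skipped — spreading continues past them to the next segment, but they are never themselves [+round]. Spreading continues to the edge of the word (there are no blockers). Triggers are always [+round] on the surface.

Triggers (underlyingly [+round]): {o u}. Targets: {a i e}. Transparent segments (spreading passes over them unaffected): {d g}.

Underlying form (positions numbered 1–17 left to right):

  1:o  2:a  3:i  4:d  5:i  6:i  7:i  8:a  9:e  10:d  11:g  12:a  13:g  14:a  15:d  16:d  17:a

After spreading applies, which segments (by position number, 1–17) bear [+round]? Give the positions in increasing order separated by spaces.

1 2 3 5 6 7 8 9 12 14 17

From /o/ at 1 rightward: 2 /a/ → [+round]; 3 /i/ → [+round]; 4 /d/ transparent; 5 /i/ → [+round]; 6 /i/ → [+round]; 7 /i/ → [+round]; 8 /a/ → [+round]; 9 /e/ → [+round]; 10 /d/ transparent; 11 /g/ transparent; 12 /a/ → [+round]; 13 /g/ transparent; 14 /a/ → [+round]; 15 /d/ transparent; 16 /d/ transparent; 17 /a/ → [+round]; word edge.
From /o/ at 1 leftward: word edge.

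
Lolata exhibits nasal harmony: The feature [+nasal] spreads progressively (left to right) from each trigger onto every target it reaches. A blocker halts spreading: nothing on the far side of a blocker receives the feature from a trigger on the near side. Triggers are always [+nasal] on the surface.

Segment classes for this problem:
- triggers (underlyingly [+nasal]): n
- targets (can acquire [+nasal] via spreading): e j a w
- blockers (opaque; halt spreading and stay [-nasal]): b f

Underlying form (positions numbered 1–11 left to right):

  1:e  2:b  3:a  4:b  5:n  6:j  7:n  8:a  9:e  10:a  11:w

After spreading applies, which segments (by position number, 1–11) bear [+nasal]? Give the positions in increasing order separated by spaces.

From /n/ at 5 rightward: 6 /j/ → [+nasal]; 7 /n/ is itself a trigger — this domain ends here.
From /n/ at 7 rightward: 8 /a/ → [+nasal]; 9 /e/ → [+nasal]; 10 /a/ → [+nasal]; 11 /w/ → [+nasal]; word edge.
Targets with no active source: positions 1 3 stay [-nasal].

5 6 7 8 9 10 11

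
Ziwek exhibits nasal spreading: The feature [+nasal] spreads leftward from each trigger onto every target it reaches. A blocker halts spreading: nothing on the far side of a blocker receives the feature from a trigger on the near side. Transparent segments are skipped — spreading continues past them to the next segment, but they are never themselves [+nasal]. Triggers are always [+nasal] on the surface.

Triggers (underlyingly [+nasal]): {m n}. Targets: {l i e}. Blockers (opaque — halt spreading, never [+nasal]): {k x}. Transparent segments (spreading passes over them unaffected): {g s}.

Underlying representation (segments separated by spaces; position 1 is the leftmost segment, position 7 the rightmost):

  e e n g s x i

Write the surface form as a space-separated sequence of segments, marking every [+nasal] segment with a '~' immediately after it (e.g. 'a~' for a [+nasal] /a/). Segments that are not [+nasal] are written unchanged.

From /n/ at 3 leftward: 2 /e/ → [+nasal]; 1 /e/ → [+nasal]; word edge.
Target with no active source: position 7 stays [-nasal].
[+nasal] positions on the surface: 1 2 3.

e~ e~ n~ g s x i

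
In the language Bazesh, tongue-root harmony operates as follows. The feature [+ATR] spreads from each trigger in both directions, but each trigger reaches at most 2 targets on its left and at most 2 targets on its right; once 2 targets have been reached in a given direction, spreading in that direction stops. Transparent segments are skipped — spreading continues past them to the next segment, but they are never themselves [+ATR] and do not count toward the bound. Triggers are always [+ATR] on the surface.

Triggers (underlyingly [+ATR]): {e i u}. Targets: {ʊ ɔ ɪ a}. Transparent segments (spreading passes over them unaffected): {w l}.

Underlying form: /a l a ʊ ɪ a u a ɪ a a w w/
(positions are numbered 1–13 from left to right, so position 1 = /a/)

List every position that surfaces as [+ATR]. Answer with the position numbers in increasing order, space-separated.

5 6 7 8 9

From /u/ at 7 rightward: 8 /a/ → [+ATR]; 9 /ɪ/ → [+ATR]; bound reached.
From /u/ at 7 leftward: 6 /a/ → [+ATR]; 5 /ɪ/ → [+ATR]; bound reached.
Targets with no active source: positions 1 3 4 10 11 stay [-ATR].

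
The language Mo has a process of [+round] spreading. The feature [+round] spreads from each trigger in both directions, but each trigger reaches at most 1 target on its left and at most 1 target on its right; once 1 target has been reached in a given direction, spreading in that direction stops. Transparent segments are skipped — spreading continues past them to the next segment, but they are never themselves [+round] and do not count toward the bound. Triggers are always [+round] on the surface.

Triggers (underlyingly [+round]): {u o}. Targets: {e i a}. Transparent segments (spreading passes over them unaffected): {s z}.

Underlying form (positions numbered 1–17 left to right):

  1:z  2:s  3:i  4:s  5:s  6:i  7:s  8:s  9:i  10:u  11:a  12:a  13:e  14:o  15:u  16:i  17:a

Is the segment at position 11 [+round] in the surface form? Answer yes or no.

yes

From /u/ at 10 rightward: 11 /a/ → [+round]; bound reached.
From /u/ at 10 leftward: 9 /i/ → [+round]; bound reached.
From /o/ at 14 rightward: 15 /u/ is itself a trigger — this domain ends here.
From /o/ at 14 leftward: 13 /e/ → [+round]; bound reached.
From /u/ at 15 rightward: 16 /i/ → [+round]; bound reached.
From /u/ at 15 leftward: 14 /o/ is itself a trigger — this domain ends here.
Targets with no active source: positions 3 6 12 17 stay [-round].
[+round] positions on the surface: 9 10 11 13 14 15 16.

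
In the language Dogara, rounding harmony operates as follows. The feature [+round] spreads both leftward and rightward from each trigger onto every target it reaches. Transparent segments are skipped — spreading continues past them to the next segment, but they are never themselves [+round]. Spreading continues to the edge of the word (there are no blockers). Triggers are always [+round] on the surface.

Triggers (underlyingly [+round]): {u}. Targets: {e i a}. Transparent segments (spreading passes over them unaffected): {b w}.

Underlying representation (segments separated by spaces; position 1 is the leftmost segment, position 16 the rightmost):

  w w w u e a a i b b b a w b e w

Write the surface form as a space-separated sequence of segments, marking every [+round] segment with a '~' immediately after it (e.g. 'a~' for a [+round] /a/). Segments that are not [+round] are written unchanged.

w w w u~ e~ a~ a~ i~ b b b a~ w b e~ w

From /u/ at 4 rightward: 5 /e/ → [+round]; 6 /a/ → [+round]; 7 /a/ → [+round]; 8 /i/ → [+round]; 9 /b/ transparent; 10 /b/ transparent; 11 /b/ transparent; 12 /a/ → [+round]; 13 /w/ transparent; 14 /b/ transparent; 15 /e/ → [+round]; 16 /w/ transparent; word edge.
From /u/ at 4 leftward: 3 /w/ transparent; 2 /w/ transparent; 1 /w/ transparent; word edge.
[+round] positions on the surface: 4 5 6 7 8 12 15.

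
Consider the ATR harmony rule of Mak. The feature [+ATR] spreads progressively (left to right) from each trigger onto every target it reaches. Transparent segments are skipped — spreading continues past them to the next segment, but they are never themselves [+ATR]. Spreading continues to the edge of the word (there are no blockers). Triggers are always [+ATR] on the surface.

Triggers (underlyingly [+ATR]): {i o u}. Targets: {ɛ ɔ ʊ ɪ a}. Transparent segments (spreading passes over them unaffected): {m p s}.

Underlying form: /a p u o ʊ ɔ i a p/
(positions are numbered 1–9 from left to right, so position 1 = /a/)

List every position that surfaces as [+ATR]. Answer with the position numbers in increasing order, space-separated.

3 4 5 6 7 8

From /u/ at 3 rightward: 4 /o/ is itself a trigger — this domain ends here.
From /o/ at 4 rightward: 5 /ʊ/ → [+ATR]; 6 /ɔ/ → [+ATR]; 7 /i/ is itself a trigger — this domain ends here.
From /i/ at 7 rightward: 8 /a/ → [+ATR]; 9 /p/ transparent; word edge.
Target with no active source: position 1 stays [-ATR].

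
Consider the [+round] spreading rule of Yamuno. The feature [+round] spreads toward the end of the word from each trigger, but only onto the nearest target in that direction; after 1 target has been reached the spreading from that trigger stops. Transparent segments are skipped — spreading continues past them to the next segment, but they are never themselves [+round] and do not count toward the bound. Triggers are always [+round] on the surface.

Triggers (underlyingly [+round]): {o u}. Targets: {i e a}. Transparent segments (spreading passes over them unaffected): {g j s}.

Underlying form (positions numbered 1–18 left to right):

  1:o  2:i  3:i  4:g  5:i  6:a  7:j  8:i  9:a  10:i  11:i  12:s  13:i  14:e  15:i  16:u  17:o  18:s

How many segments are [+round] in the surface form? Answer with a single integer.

4

From /o/ at 1 rightward: 2 /i/ → [+round]; bound reached.
From /u/ at 16 rightward: 17 /o/ is itself a trigger — this domain ends here.
From /o/ at 17 rightward: 18 /s/ transparent; word edge.
Targets with no active source: positions 3 5 6 8 9 10 11 13 14 15 stay [-round].
[+round] positions on the surface: 1 2 16 17.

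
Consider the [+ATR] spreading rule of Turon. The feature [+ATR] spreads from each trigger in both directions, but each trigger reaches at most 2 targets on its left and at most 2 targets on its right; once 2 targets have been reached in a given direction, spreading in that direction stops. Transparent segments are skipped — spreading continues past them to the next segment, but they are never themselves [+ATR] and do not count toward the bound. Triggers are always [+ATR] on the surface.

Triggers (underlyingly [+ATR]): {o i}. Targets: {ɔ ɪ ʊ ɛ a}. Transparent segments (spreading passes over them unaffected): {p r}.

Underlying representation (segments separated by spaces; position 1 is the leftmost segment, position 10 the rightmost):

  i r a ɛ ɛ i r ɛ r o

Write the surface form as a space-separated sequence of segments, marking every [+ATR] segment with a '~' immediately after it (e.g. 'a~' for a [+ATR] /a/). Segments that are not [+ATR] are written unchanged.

i~ r a~ ɛ~ ɛ~ i~ r ɛ~ r o~

From /i/ at 1 rightward: 2 /r/ transparent; 3 /a/ → [+ATR]; 4 /ɛ/ → [+ATR]; bound reached.
From /i/ at 1 leftward: word edge.
From /i/ at 6 rightward: 7 /r/ transparent; 8 /ɛ/ → [+ATR]; 9 /r/ transparent; 10 /o/ is itself a trigger — this domain ends here.
From /i/ at 6 leftward: 5 /ɛ/ → [+ATR]; 4 /ɛ/ → [+ATR]; bound reached.
From /o/ at 10 rightward: word edge.
From /o/ at 10 leftward: 9 /r/ transparent; 8 /ɛ/ → [+ATR]; 7 /r/ transparent; 6 /i/ is itself a trigger — this domain ends here.
[+ATR] positions on the surface: 1 3 4 5 6 8 10.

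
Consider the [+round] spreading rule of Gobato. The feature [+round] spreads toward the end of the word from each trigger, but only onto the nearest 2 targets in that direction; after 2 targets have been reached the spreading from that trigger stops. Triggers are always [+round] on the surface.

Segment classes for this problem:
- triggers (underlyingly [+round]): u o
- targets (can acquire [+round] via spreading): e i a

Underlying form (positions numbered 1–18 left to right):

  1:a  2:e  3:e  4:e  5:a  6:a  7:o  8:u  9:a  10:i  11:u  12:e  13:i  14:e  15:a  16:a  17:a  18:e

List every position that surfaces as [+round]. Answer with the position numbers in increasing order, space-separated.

From /o/ at 7 rightward: 8 /u/ is itself a trigger — this domain ends here.
From /u/ at 8 rightward: 9 /a/ → [+round]; 10 /i/ → [+round]; bound reached.
From /u/ at 11 rightward: 12 /e/ → [+round]; 13 /i/ → [+round]; bound reached.
Targets with no active source: positions 1 2 3 4 5 6 14 15 16 17 18 stay [-round].

7 8 9 10 11 12 13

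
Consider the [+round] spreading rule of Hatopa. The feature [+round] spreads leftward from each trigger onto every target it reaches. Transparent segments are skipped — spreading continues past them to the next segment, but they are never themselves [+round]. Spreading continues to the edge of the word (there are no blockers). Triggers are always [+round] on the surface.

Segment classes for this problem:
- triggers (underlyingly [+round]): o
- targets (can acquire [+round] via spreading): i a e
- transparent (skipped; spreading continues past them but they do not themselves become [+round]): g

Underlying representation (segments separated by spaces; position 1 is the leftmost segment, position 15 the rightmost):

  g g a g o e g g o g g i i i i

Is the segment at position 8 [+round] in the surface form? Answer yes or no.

no

From /o/ at 5 leftward: 4 /g/ transparent; 3 /a/ → [+round]; 2 /g/ transparent; 1 /g/ transparent; word edge.
From /o/ at 9 leftward: 8 /g/ transparent; 7 /g/ transparent; 6 /e/ → [+round]; 5 /o/ is itself a trigger — this domain ends here.
Targets with no active source: positions 12 13 14 15 stay [-round].
[+round] positions on the surface: 3 5 6 9.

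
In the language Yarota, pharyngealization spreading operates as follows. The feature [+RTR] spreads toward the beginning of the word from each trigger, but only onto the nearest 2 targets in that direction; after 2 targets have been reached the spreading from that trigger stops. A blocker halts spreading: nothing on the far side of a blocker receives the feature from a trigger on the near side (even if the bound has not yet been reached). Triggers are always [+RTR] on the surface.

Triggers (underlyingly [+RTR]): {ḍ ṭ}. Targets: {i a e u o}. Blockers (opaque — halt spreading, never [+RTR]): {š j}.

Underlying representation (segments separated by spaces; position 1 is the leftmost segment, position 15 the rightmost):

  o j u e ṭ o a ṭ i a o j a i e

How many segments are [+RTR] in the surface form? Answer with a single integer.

From /ṭ/ at 5 leftward: 4 /e/ → [+RTR]; 3 /u/ → [+RTR]; bound reached.
From /ṭ/ at 8 leftward: 7 /a/ → [+RTR]; 6 /o/ → [+RTR]; bound reached.
Targets with no active source: positions 1 9 10 11 13 14 15 stay [-emphatic].
[+RTR] positions on the surface: 3 4 5 6 7 8.

6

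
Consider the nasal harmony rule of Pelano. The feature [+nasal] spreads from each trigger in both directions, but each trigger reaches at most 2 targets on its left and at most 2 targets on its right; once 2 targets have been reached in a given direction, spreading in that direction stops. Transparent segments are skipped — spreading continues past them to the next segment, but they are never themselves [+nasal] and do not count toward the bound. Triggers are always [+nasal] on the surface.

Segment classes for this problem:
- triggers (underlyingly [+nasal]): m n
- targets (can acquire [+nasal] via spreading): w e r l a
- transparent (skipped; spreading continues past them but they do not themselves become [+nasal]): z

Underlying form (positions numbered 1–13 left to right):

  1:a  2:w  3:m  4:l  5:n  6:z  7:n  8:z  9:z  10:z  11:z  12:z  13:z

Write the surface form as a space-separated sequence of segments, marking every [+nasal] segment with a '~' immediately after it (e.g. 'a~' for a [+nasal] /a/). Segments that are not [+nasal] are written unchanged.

From /m/ at 3 rightward: 4 /l/ → [+nasal]; 5 /n/ is itself a trigger — this domain ends here.
From /m/ at 3 leftward: 2 /w/ → [+nasal]; 1 /a/ → [+nasal]; bound reached.
From /n/ at 5 rightward: 6 /z/ transparent; 7 /n/ is itself a trigger — this domain ends here.
From /n/ at 5 leftward: 4 /l/ → [+nasal]; 3 /m/ is itself a trigger — this domain ends here.
From /n/ at 7 rightward: 8 /z/ transparent; 9 /z/ transparent; 10 /z/ transparent; 11 /z/ transparent; 12 /z/ transparent; 13 /z/ transparent; word edge.
From /n/ at 7 leftward: 6 /z/ transparent; 5 /n/ is itself a trigger — this domain ends here.
[+nasal] positions on the surface: 1 2 3 4 5 7.

a~ w~ m~ l~ n~ z n~ z z z z z z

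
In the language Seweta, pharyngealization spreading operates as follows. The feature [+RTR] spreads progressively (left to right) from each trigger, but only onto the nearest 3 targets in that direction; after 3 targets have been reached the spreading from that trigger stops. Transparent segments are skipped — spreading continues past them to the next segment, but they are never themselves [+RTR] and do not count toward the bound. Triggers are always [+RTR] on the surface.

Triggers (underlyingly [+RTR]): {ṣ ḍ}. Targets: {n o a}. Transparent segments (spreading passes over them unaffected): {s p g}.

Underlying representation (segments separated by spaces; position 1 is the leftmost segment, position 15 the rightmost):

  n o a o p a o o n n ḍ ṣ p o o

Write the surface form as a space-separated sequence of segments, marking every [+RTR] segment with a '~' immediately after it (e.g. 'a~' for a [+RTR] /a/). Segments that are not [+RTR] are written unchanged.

n o a o p a o o n n ḍ~ ṣ~ p o~ o~

From /ḍ/ at 11 rightward: 12 /ṣ/ is itself a trigger — this domain ends here.
From /ṣ/ at 12 rightward: 13 /p/ transparent; 14 /o/ → [+RTR]; 15 /o/ → [+RTR]; word edge.
Targets with no active source: positions 1 2 3 4 6 7 8 9 10 stay [-emphatic].
[+RTR] positions on the surface: 11 12 14 15.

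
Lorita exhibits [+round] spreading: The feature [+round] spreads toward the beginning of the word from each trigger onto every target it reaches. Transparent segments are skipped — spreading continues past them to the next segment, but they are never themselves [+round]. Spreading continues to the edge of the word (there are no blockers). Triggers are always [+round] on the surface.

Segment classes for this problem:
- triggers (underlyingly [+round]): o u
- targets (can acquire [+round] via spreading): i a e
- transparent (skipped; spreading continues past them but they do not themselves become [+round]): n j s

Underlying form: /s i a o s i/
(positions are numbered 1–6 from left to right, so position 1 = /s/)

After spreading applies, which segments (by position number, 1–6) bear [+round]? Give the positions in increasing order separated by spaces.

2 3 4

From /o/ at 4 leftward: 3 /a/ → [+round]; 2 /i/ → [+round]; 1 /s/ transparent; word edge.
Target with no active source: position 6 stays [-round].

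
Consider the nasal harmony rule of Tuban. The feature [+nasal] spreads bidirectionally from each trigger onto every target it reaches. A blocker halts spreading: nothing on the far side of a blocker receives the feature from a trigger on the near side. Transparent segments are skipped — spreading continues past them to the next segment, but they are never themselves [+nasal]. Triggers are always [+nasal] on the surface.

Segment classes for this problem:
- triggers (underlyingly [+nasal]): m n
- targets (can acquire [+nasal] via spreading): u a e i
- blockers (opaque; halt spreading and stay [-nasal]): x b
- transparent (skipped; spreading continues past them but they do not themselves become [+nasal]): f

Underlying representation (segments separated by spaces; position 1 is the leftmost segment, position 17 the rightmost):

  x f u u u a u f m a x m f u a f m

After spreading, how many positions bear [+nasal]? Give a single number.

From /m/ at 9 rightward: 10 /a/ → [+nasal]; 11 /x/ blocks.
From /m/ at 9 leftward: 8 /f/ transparent; 7 /u/ → [+nasal]; 6 /a/ → [+nasal]; 5 /u/ → [+nasal]; 4 /u/ → [+nasal]; 3 /u/ → [+nasal]; 2 /f/ transparent; 1 /x/ blocks.
From /m/ at 12 rightward: 13 /f/ transparent; 14 /u/ → [+nasal]; 15 /a/ → [+nasal]; 16 /f/ transparent; 17 /m/ is itself a trigger — this domain ends here.
From /m/ at 12 leftward: 11 /x/ blocks.
From /m/ at 17 rightward: word edge.
From /m/ at 17 leftward: 16 /f/ transparent; 15 /a/ → [+nasal]; 14 /u/ → [+nasal]; 13 /f/ transparent; 12 /m/ is itself a trigger — this domain ends here.
[+nasal] positions on the surface: 3 4 5 6 7 9 10 12 14 15 17.

11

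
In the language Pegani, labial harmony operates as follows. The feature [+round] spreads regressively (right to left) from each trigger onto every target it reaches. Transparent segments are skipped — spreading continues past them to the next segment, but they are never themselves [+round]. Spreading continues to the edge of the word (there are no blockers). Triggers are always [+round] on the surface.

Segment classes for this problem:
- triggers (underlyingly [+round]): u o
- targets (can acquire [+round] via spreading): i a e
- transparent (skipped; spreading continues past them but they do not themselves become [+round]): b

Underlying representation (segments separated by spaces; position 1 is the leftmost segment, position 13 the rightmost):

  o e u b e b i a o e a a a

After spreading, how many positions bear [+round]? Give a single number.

7

From /o/ at 1 leftward: word edge.
From /u/ at 3 leftward: 2 /e/ → [+round]; 1 /o/ is itself a trigger — this domain ends here.
From /o/ at 9 leftward: 8 /a/ → [+round]; 7 /i/ → [+round]; 6 /b/ transparent; 5 /e/ → [+round]; 4 /b/ transparent; 3 /u/ is itself a trigger — this domain ends here.
Targets with no active source: positions 10 11 12 13 stay [-round].
[+round] positions on the surface: 1 2 3 5 7 8 9.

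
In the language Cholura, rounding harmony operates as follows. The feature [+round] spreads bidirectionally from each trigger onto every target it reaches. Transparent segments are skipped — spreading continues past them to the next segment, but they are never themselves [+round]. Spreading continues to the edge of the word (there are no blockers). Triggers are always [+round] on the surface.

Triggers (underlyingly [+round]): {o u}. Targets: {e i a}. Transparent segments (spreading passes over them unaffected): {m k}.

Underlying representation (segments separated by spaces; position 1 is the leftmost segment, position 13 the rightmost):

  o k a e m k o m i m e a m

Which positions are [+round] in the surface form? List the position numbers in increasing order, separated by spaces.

1 3 4 7 9 11 12

From /o/ at 1 rightward: 2 /k/ transparent; 3 /a/ → [+round]; 4 /e/ → [+round]; 5 /m/ transparent; 6 /k/ transparent; 7 /o/ is itself a trigger — this domain ends here.
From /o/ at 1 leftward: word edge.
From /o/ at 7 rightward: 8 /m/ transparent; 9 /i/ → [+round]; 10 /m/ transparent; 11 /e/ → [+round]; 12 /a/ → [+round]; 13 /m/ transparent; word edge.
From /o/ at 7 leftward: 6 /k/ transparent; 5 /m/ transparent; 4 /e/ → [+round]; 3 /a/ → [+round]; 2 /k/ transparent; 1 /o/ is itself a trigger — this domain ends here.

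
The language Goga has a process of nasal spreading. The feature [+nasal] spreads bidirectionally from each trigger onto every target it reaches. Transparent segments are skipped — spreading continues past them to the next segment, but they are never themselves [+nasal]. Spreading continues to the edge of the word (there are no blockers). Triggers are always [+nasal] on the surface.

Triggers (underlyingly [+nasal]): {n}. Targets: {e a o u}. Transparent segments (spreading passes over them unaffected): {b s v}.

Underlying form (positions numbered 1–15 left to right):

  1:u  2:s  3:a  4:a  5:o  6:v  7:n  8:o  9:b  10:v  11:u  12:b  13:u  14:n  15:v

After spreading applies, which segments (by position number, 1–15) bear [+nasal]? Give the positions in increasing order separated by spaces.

1 3 4 5 7 8 11 13 14

From /n/ at 7 rightward: 8 /o/ → [+nasal]; 9 /b/ transparent; 10 /v/ transparent; 11 /u/ → [+nasal]; 12 /b/ transparent; 13 /u/ → [+nasal]; 14 /n/ is itself a trigger — this domain ends here.
From /n/ at 7 leftward: 6 /v/ transparent; 5 /o/ → [+nasal]; 4 /a/ → [+nasal]; 3 /a/ → [+nasal]; 2 /s/ transparent; 1 /u/ → [+nasal]; word edge.
From /n/ at 14 rightward: 15 /v/ transparent; word edge.
From /n/ at 14 leftward: 13 /u/ → [+nasal]; 12 /b/ transparent; 11 /u/ → [+nasal]; 10 /v/ transparent; 9 /b/ transparent; 8 /o/ → [+nasal]; 7 /n/ is itself a trigger — this domain ends here.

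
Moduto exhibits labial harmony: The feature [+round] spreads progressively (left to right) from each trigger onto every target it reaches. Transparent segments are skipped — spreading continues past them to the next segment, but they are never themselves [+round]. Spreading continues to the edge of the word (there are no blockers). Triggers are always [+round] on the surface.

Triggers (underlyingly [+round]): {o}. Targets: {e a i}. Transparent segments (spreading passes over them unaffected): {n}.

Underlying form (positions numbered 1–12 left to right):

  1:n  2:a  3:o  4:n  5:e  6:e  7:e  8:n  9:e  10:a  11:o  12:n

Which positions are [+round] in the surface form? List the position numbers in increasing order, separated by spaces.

From /o/ at 3 rightward: 4 /n/ transparent; 5 /e/ → [+round]; 6 /e/ → [+round]; 7 /e/ → [+round]; 8 /n/ transparent; 9 /e/ → [+round]; 10 /a/ → [+round]; 11 /o/ is itself a trigger — this domain ends here.
From /o/ at 11 rightward: 12 /n/ transparent; word edge.
Target with no active source: position 2 stays [-round].

3 5 6 7 9 10 11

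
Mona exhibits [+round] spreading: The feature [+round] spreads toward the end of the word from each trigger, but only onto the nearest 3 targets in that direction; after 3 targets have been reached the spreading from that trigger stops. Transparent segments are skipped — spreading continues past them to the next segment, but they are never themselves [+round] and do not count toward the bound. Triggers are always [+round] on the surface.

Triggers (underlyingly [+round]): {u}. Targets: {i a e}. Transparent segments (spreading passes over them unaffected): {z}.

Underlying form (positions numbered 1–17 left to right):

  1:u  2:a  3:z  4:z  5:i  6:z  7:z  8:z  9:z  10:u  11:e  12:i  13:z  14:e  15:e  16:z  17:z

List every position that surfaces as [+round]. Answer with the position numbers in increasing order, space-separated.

From /u/ at 1 rightward: 2 /a/ → [+round]; 3 /z/ transparent; 4 /z/ transparent; 5 /i/ → [+round]; 6 /z/ transparent; 7 /z/ transparent; 8 /z/ transparent; 9 /z/ transparent; 10 /u/ is itself a trigger — this domain ends here.
From /u/ at 10 rightward: 11 /e/ → [+round]; 12 /i/ → [+round]; 13 /z/ transparent; 14 /e/ → [+round]; bound reached.
Target with no active source: position 15 stays [-round].

1 2 5 10 11 12 14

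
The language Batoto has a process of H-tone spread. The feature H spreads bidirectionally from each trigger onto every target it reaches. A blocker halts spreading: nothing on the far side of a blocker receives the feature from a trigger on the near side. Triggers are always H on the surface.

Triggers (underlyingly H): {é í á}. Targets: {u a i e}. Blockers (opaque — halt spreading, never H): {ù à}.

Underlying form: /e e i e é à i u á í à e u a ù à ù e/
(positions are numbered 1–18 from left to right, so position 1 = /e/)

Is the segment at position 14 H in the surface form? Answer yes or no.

From /é/ at 5 rightward: 6 /à/ blocks.
From /é/ at 5 leftward: 4 /e/ → H; 3 /i/ → H; 2 /e/ → H; 1 /e/ → H; word edge.
From /á/ at 9 rightward: 10 /í/ is itself a trigger — this domain ends here.
From /á/ at 9 leftward: 8 /u/ → H; 7 /i/ → H; 6 /à/ blocks.
From /í/ at 10 rightward: 11 /à/ blocks.
From /í/ at 10 leftward: 9 /á/ is itself a trigger — this domain ends here.
Targets with no active source: positions 12 13 14 18 stay [-high tone].
H positions on the surface: 1 2 3 4 5 7 8 9 10.

no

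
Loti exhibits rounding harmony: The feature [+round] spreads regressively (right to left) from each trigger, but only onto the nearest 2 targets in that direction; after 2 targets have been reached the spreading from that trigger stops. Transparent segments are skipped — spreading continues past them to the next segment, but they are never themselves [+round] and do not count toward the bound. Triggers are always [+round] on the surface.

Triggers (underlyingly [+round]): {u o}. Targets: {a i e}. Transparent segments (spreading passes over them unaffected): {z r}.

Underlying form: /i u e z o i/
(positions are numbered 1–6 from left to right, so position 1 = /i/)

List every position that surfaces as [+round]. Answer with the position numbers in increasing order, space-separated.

1 2 3 5

From /u/ at 2 leftward: 1 /i/ → [+round]; word edge.
From /o/ at 5 leftward: 4 /z/ transparent; 3 /e/ → [+round]; 2 /u/ is itself a trigger — this domain ends here.
Target with no active source: position 6 stays [-round].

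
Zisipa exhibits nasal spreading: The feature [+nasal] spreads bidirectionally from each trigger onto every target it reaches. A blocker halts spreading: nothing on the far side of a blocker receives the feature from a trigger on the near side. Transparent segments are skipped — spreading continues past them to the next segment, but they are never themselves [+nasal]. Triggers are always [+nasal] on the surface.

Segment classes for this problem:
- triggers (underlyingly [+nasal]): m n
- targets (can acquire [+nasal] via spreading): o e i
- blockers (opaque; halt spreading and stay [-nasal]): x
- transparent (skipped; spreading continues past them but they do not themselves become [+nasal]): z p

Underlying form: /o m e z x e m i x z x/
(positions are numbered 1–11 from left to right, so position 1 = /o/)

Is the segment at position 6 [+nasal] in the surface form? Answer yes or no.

yes

From /m/ at 2 rightward: 3 /e/ → [+nasal]; 4 /z/ transparent; 5 /x/ blocks.
From /m/ at 2 leftward: 1 /o/ → [+nasal]; word edge.
From /m/ at 7 rightward: 8 /i/ → [+nasal]; 9 /x/ blocks.
From /m/ at 7 leftward: 6 /e/ → [+nasal]; 5 /x/ blocks.
[+nasal] positions on the surface: 1 2 3 6 7 8.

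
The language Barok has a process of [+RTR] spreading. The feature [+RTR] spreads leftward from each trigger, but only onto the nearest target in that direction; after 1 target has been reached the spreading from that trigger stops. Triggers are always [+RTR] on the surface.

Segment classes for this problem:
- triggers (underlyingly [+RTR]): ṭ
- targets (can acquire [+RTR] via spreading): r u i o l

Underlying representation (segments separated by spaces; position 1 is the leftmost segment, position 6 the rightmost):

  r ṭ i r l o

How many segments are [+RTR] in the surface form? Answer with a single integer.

From /ṭ/ at 2 leftward: 1 /r/ → [+RTR]; bound reached.
Targets with no active source: positions 3 4 5 6 stay [-emphatic].
[+RTR] positions on the surface: 1 2.

2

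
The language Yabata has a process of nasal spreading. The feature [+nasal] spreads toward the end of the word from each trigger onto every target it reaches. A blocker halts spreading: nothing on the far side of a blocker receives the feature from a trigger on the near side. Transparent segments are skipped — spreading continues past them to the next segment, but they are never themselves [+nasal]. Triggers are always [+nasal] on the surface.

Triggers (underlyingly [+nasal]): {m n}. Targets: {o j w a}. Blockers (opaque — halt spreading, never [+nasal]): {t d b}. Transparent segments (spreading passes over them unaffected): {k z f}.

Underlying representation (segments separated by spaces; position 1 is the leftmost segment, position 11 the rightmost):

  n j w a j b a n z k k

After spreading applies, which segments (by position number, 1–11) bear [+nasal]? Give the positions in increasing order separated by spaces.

From /n/ at 1 rightward: 2 /j/ → [+nasal]; 3 /w/ → [+nasal]; 4 /a/ → [+nasal]; 5 /j/ → [+nasal]; 6 /b/ blocks.
From /n/ at 8 rightward: 9 /z/ transparent; 10 /k/ transparent; 11 /k/ transparent; word edge.
Target with no active source: position 7 stays [-nasal].

1 2 3 4 5 8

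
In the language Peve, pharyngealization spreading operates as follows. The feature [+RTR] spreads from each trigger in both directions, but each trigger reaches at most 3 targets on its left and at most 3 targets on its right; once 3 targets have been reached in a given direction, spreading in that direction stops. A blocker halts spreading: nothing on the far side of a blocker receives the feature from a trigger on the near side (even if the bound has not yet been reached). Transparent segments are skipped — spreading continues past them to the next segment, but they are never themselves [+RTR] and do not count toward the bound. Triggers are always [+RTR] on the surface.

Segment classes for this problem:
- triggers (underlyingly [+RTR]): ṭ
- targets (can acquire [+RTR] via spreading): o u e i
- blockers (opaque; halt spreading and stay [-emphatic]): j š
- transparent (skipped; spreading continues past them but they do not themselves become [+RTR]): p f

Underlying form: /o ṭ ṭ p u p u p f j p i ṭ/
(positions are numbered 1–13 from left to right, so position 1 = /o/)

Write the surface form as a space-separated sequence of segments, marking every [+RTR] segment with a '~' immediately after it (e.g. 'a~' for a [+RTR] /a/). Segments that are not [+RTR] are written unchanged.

o~ ṭ~ ṭ~ p u~ p u~ p f j p i~ ṭ~

From /ṭ/ at 2 rightward: 3 /ṭ/ is itself a trigger — this domain ends here.
From /ṭ/ at 2 leftward: 1 /o/ → [+RTR]; word edge.
From /ṭ/ at 3 rightward: 4 /p/ transparent; 5 /u/ → [+RTR]; 6 /p/ transparent; 7 /u/ → [+RTR]; 8 /p/ transparent; 9 /f/ transparent; 10 /j/ blocks.
From /ṭ/ at 3 leftward: 2 /ṭ/ is itself a trigger — this domain ends here.
From /ṭ/ at 13 rightward: word edge.
From /ṭ/ at 13 leftward: 12 /i/ → [+RTR]; 11 /p/ transparent; 10 /j/ blocks.
[+RTR] positions on the surface: 1 2 3 5 7 12 13.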